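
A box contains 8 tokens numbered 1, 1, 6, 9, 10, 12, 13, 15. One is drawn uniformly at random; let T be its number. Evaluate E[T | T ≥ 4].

P(T ≥ 4) = 3/4.
Σ over the event: 6·1/8 + 9·1/8 + 10·1/8 + 12·1/8 + 13·1/8 + 15·1/8 = 65/8.
E[T | T ≥ 4] = (65/8) / (3/4) = 65/6.

65/6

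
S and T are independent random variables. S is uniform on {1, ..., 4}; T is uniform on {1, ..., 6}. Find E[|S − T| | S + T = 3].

1

P(S + T = 3) = 1/12.
Summing |S−T|·P(x,y) over outcomes with S + T = 3 gives 1/12.
E[|S − T| | S + T = 3] = (1/12) / (1/12) = 1.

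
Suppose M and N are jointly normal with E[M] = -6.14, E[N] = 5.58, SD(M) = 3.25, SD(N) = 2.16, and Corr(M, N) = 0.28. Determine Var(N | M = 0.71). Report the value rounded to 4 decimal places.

4.2998

Var(N | M=x) = (1 − ρ²)·σ_N².
Var(N | M=0.71) = (2.16)²·(1 − (0.28)²) = 4.6656·0.9216 = 4.2998.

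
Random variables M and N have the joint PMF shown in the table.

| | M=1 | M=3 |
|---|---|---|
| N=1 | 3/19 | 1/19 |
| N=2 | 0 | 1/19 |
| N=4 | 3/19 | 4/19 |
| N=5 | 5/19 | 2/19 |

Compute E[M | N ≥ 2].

29/15

P(N ≥ 2) = 15/19.
Σ M·P over the event = 1·(3/19) + 1·(5/19) + 3·(1/19) + 3·(4/19) + 3·(2/19) = 29/19.
E[M | N ≥ 2] = (29/19) / (15/19) = 29/15.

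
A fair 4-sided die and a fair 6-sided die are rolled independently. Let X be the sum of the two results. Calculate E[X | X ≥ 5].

P(X ≥ 5) = 3/4.
Σ over the event: 5·1/6 + 6·1/6 + 7·1/6 + 8·1/8 + 9·1/12 + 10·1/24 = 31/6.
E[X | X ≥ 5] = (31/6) / (3/4) = 62/9.

62/9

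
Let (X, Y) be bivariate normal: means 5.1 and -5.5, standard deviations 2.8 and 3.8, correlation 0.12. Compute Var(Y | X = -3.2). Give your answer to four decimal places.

14.2321

The conditional variance in a bivariate normal is σ_Y²(1 − ρ²), independent of x.
Var(Y | X=-3.2) = (3.8)²·(1 − (0.12)²) = 14.44·0.9856 = 14.2321.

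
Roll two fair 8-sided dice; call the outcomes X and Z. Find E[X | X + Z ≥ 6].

P(X + Z ≥ 6) = 27/32.
Summing X·P(x,y) over outcomes with X + Z ≥ 6 gives 67/16.
E[X | X + Z ≥ 6] = (67/16) / (27/32) = 134/27.

134/27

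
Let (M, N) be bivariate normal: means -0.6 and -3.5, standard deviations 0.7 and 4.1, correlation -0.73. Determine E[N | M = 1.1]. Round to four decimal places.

E[N | M=x] = μ_N + ρ(σ_N/σ_M)(x − μ_M) for jointly normal variables.
E[N | M=1.1] = -3.5 + (-0.73)·(4.1/0.7)·(1.1 − (-0.6)) = -3.5 + (-4.2757)·(1.7) = -10.7687.

-10.7687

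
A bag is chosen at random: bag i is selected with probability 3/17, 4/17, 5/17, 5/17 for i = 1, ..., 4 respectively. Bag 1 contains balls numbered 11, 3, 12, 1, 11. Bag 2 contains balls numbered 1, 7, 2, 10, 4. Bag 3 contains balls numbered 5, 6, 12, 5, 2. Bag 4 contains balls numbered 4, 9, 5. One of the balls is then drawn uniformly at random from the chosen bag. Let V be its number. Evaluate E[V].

6

E[V | bag 1] = (11+3+12+1+11)/5 = 38/5.
E[V | bag 2] = (1+7+2+10+4)/5 = 24/5.
E[V | bag 3] = (5+6+12+5+2)/5 = 6.
E[V | bag 4] = (4+9+5)/3 = 6.
By the law of total expectation,
E[V] = (3/17)·(38/5) + (4/17)·(24/5) + (5/17)·(6) + (5/17)·(6) = 6.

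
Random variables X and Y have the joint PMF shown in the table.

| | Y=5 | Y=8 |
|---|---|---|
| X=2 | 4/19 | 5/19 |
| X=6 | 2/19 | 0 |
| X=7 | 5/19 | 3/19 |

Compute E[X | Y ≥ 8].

31/8

P(Y ≥ 8) = 8/19.
Summing X·P(X=x,Y=y) over the conditioning event gives 31/19.
E[X | Y ≥ 8] = (31/19) / (8/19) = 31/8.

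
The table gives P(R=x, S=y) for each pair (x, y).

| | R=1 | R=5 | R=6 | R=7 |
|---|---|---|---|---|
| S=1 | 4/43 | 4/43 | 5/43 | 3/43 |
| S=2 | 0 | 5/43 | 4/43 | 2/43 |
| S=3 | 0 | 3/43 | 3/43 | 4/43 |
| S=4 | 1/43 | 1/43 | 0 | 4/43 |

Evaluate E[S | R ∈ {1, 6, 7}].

P(R ∈ {1, 6, 7}) = 30/43.
Summing S·P(R=x,S=y) over the conditioning event gives 65/43.
E[S | R ∈ {1, 6, 7}] = (65/43) / (30/43) = 13/6.

13/6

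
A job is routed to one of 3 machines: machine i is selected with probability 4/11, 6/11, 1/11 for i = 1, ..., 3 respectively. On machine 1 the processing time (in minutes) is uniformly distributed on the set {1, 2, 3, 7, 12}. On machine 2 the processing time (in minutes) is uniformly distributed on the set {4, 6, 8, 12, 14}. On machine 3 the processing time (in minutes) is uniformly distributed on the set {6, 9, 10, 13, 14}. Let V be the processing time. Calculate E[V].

416/55

E[V | machine 1] = (1+2+3+7+12)/5 = 5.
E[V | machine 2] = (4+6+8+12+14)/5 = 44/5.
E[V | machine 3] = (6+9+10+13+14)/5 = 52/5.
By the law of total expectation,
E[V] = (4/11)·(5) + (6/11)·(44/5) + (1/11)·(52/5) = 416/55.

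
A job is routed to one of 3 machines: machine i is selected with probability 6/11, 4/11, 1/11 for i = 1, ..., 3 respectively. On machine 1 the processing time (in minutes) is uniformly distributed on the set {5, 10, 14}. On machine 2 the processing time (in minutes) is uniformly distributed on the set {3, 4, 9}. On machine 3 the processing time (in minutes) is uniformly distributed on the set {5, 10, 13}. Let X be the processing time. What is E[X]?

266/33

E[X | machine 1] = (5+10+14)/3 = 29/3.
E[X | machine 2] = (3+4+9)/3 = 16/3.
E[X | machine 3] = (5+10+13)/3 = 28/3.
By the law of total expectation,
E[X] = (6/11)·(29/3) + (4/11)·(16/3) + (1/11)·(28/3) = 266/33.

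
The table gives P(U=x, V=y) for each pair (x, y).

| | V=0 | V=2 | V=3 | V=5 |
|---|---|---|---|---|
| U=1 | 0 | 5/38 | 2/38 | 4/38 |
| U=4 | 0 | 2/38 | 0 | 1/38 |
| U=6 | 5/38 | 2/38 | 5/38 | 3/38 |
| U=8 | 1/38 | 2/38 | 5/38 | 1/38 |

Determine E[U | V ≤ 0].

P(V ≤ 0) = 3/19.
Σ U·P over the event = 6·(5/38) + 8·(1/38) = 1.
E[U | V ≤ 0] = (1) / (3/19) = 19/3.

19/3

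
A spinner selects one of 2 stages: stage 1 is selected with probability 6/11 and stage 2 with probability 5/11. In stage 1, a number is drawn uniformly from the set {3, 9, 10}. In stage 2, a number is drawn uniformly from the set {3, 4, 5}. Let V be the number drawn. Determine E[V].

E[V | stage 1] = (3+9+10)/3 = 22/3.
E[V | stage 2] = (3+4+5)/3 = 4.
By the law of total expectation,
E[V] = (6/11)·(22/3) + (5/11)·(4) = 64/11.

64/11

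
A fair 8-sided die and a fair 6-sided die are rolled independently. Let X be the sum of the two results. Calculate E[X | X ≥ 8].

272/27

P(X ≥ 8) = 9/16.
Σ over the event: 8·1/8 + 9·1/8 + 10·5/48 + 11·1/12 + 12·1/16 + 13·1/24 + 14·1/48 = 17/3.
E[X | X ≥ 8] = (17/3) / (9/16) = 272/27.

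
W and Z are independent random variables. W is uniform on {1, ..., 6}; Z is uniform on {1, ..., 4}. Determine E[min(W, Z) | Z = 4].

3

Outcomes with Z = 4: (1,4), (2,4), (3,4), (4,4), (5,4), (6,4), each with probability 1/24.
E[min(W, Z) | Z = 4] = (1 + 2 + 3 + 4 + 4 + 4) / 6 = 3.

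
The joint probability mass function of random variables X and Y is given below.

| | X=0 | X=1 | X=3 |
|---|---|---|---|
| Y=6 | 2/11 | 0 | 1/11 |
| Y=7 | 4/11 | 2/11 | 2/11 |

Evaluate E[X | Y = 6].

1

P(Y = 6) = 3/11.
Σ X·P over the event = 0·(2/11) + 3·(1/11) = 3/11.
E[X | Y = 6] = (3/11) / (3/11) = 1.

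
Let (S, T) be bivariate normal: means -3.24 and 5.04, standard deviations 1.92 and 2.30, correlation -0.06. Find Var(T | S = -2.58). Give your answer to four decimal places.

Var(T | S=x) = (1 − ρ²)·σ_T².
Var(T | S=-2.58) = (2.30)²·(1 − (-0.06)²) = 5.29·0.9964 = 5.2710.

5.2710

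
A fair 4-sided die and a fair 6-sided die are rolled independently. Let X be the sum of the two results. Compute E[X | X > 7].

P(X > 7) = 1/4.
Σ over the event: 8·1/8 + 9·1/12 + 10·1/24 = 13/6.
E[X | X > 7] = (13/6) / (1/4) = 26/3.

26/3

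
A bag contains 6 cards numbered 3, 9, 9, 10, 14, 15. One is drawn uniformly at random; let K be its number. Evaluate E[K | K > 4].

P(K > 4) = 5/6.
Σ over the event: 9·1/3 + 10·1/6 + 14·1/6 + 15·1/6 = 19/2.
E[K | K > 4] = (19/2) / (5/6) = 57/5.

57/5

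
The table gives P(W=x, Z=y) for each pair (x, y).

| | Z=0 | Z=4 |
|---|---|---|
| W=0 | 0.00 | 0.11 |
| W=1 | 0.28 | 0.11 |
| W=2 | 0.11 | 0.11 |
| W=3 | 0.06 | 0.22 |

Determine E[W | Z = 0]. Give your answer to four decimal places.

P(Z = 0) = 0.45.
Summing W·P(W=x,Z=y) over the conditioning event gives 0.68.
E[W | Z = 0] = (0.68) / (0.45) = 1.5111.

1.5111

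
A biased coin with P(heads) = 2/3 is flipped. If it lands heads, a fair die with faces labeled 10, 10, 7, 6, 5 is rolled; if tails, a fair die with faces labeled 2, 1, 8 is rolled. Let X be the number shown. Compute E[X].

E[X | heads] = (10+10+7+6+5)/5 = 38/5.
E[X | tails] = (2+1+8)/3 = 11/3.
By the law of total expectation,
E[X] = (2/3)·(38/5) + (1/3)·(11/3) = 283/45.

283/45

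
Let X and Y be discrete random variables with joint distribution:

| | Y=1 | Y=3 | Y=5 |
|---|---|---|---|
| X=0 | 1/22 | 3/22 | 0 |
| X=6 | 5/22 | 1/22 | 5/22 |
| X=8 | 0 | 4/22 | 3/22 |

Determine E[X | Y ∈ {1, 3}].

P(Y ∈ {1, 3}) = 7/11.
Summing X·P(X=x,Y=y) over the conditioning event gives 34/11.
E[X | Y ∈ {1, 3}] = (34/11) / (7/11) = 34/7.

34/7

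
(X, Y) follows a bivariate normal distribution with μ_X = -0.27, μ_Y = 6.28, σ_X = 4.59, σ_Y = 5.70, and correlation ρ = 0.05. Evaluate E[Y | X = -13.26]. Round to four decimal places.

For a bivariate normal, E[Y | X=x] = μ_Y + ρ·(σ_Y/σ_X)·(x − μ_X).
E[Y | X=-13.26] = 6.28 + (0.05)·(5.70/4.59)·(-13.26 − (-0.27)) = 6.28 + (0.062092)·(-12.99) = 5.4734.

5.4734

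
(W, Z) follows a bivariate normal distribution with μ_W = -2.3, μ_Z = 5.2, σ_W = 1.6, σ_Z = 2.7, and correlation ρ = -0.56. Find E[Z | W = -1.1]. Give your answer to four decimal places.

4.0660

For a bivariate normal, E[Z | W=x] = μ_Z + ρ·(σ_Z/σ_W)·(x − μ_W).
E[Z | W=-1.1] = 5.2 + (-0.56)·(2.7/1.6)·(-1.1 − (-2.3)) = 5.2 + (-0.945)·(1.2) = 4.0660.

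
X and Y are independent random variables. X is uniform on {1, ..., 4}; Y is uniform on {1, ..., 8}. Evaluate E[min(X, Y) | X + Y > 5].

57/22

P(X + Y > 5) = 11/16.
Summing min(X,Y)·P(x,y) over outcomes with X + Y > 5 gives 57/32.
E[min(X, Y) | X + Y > 5] = (57/32) / (11/16) = 57/22.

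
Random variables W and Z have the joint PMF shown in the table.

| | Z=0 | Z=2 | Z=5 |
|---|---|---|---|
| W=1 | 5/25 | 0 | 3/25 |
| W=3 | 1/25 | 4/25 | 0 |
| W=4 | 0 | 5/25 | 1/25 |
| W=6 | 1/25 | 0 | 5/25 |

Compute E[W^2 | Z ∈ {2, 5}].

P(Z ∈ {2, 5}) = 18/25.
Summing W^2·P(W=x,Z=y) over the conditioning event gives 63/5.
E[W^2 | Z ∈ {2, 5}] = (63/5) / (18/25) = 35/2.

35/2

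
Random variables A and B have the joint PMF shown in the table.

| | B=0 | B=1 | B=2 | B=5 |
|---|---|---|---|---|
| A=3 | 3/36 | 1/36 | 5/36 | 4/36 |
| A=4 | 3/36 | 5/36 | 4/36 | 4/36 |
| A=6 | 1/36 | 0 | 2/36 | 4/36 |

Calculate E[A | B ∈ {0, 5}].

79/19

P(B ∈ {0, 5}) = 19/36.
Σ A·P over the event = 3·(3/36) + 3·(4/36) + 4·(3/36) + 4·(4/36) + 6·(1/36) + 6·(4/36) = 79/36.
E[A | B ∈ {0, 5}] = (79/36) / (19/36) = 79/19.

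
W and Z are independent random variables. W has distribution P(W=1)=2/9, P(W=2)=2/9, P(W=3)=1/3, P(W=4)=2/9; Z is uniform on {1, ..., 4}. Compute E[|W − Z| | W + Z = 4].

10/7

P(W + Z = 4) = 7/36.
Summing |W−Z|·P(x,y) over outcomes with W + Z = 4 gives 5/18.
E[|W − Z| | W + Z = 4] = (5/18) / (7/36) = 10/7.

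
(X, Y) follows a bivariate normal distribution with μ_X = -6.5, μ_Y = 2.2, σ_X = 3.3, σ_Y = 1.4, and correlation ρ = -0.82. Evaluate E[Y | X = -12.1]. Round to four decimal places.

The regression of Y on X has slope ρ·σ_Y/σ_X and passes through (μ_X, μ_Y).
E[Y | X=-12.1] = 2.2 + (-0.82)·(1.4/3.3)·(-12.1 − (-6.5)) = 2.2 + (-0.34788)·(-5.6) = 4.1481.

4.1481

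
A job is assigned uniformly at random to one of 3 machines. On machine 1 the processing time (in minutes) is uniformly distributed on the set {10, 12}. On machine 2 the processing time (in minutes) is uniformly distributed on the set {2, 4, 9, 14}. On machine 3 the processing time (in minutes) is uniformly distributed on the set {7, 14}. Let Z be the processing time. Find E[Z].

115/12

E[Z | machine 1] = (10+12)/2 = 11.
E[Z | machine 2] = (2+4+9+14)/4 = 29/4.
E[Z | machine 3] = (7+14)/2 = 21/2.
By the law of total expectation,
E[Z] = (1/3)·(11) + (1/3)·(29/4) + (1/3)·(21/2) = 115/12.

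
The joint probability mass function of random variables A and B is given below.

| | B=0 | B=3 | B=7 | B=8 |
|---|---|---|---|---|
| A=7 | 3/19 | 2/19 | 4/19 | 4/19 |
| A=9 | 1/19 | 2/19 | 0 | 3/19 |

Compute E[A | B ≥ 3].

23/3

P(B ≥ 3) = 15/19.
Σ A·P over the event = 7·(2/19) + 7·(4/19) + 7·(4/19) + 9·(2/19) + 9·(3/19) = 115/19.
E[A | B ≥ 3] = (115/19) / (15/19) = 23/3.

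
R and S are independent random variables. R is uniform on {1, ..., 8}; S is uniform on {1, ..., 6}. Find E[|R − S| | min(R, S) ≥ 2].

15/7

P(min(R, S) ≥ 2) = 35/48.
Summing |R−S|·P(x,y) over outcomes with min(R, S) ≥ 2 gives 25/16.
E[|R − S| | min(R, S) ≥ 2] = (25/16) / (35/48) = 15/7.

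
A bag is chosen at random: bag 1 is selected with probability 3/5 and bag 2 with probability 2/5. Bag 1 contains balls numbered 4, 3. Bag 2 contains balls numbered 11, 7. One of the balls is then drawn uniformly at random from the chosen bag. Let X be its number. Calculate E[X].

E[X | bag 1] = (4+3)/2 = 7/2.
E[X | bag 2] = (11+7)/2 = 9.
By the law of total expectation,
E[X] = (3/5)·(7/2) + (2/5)·(9) = 57/10.

57/10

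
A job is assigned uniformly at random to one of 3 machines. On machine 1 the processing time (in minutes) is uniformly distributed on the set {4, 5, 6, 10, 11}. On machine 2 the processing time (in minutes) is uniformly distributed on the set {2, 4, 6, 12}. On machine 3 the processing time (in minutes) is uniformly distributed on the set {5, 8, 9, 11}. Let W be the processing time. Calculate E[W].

E[W | machine 1] = (4+5+6+10+11)/5 = 36/5.
E[W | machine 2] = (2+4+6+12)/4 = 6.
E[W | machine 3] = (5+8+9+11)/4 = 33/4.
E[W] = (1/3)·(36/5) + (1/3)·(6) + (1/3)·(33/4) = 143/20.

143/20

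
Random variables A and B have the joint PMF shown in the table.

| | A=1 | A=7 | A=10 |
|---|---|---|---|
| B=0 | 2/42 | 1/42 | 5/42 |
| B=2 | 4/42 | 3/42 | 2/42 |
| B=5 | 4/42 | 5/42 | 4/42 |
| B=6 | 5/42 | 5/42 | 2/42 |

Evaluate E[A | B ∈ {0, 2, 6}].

164/29

P(B ∈ {0, 2, 6}) = 29/42.
Summing A·P(A=x,B=y) over the conditioning event gives 82/21.
E[A | B ∈ {0, 2, 6}] = (82/21) / (29/42) = 164/29.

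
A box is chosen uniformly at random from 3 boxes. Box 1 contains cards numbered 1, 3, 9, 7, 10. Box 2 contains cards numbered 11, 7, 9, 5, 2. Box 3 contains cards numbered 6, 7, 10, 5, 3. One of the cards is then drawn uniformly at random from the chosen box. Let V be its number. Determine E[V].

19/3

E[V | box 1] = (1+3+9+7+10)/5 = 6.
E[V | box 2] = (11+7+9+5+2)/5 = 34/5.
E[V | box 3] = (6+7+10+5+3)/5 = 31/5.
E[V] = (1/3)·(6) + (1/3)·(34/5) + (1/3)·(31/5) = 19/3.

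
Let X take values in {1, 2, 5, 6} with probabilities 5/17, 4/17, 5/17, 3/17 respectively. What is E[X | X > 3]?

P(X > 3) = 8/17.
Σ over the event: 5·5/17 + 6·3/17 = 43/17.
E[X | X > 3] = (43/17) / (8/17) = 43/8.

43/8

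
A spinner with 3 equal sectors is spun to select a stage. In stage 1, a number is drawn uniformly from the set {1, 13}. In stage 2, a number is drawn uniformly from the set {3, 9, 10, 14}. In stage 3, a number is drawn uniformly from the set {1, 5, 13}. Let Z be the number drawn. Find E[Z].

67/9

E[Z | stage 1] = (1+13)/2 = 7.
E[Z | stage 2] = (3+9+10+14)/4 = 9.
E[Z | stage 3] = (1+5+13)/3 = 19/3.
By the law of total expectation,
E[Z] = (1/3)·(7) + (1/3)·(9) + (1/3)·(19/3) = 67/9.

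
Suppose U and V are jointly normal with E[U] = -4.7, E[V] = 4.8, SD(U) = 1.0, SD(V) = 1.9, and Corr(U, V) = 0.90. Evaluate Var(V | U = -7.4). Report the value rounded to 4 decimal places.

0.6859

For a bivariate normal, Var(V | U=x) = σ_V²(1 − ρ²).
Var(V | U=-7.4) = (1.9)²·(1 − (0.90)²) = 3.61·0.19 = 0.6859.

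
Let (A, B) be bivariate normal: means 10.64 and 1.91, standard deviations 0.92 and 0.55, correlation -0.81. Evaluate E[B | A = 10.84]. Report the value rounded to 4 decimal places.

E[B | A=x] = μ_B + ρ(σ_B/σ_A)(x − μ_A) for jointly normal variables.
E[B | A=10.84] = 1.91 + (-0.81)·(0.55/0.92)·(10.84 − (10.64)) = 1.91 + (-0.48424)·(0.2) = 1.8132.

1.8132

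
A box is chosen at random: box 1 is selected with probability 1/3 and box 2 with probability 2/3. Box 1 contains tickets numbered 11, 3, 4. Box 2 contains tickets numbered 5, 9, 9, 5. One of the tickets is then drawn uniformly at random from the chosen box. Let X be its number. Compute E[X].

E[X | box 1] = (11+3+4)/3 = 6.
E[X | box 2] = (5+9+9+5)/4 = 7.
E[X] = (1/3)·(6) + (2/3)·(7) = 20/3.

20/3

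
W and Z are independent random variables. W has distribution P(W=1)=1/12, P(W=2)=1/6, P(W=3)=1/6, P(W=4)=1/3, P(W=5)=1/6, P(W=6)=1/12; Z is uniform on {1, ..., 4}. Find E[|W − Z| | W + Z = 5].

P(W + Z = 5) = 3/16.
Summing |W−Z|·P(x,y) over outcomes with W + Z = 5 gives 19/48.
E[|W − Z| | W + Z = 5] = (19/48) / (3/16) = 19/9.

19/9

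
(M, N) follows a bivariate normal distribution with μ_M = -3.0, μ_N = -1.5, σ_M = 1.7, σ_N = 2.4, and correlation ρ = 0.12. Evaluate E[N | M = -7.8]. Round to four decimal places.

E[N | M=x] = μ_N + ρ(σ_N/σ_M)(x − μ_M) for jointly normal variables.
E[N | M=-7.8] = -1.5 + (0.12)·(2.4/1.7)·(-7.8 − (-3.0)) = -1.5 + (0.16941)·(-4.8) = -2.3132.

-2.3132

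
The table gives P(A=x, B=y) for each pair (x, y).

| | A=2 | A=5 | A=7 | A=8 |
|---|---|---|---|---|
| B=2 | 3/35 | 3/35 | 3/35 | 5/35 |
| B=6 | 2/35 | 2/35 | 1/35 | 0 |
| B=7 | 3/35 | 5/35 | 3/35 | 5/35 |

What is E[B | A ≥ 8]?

P(A ≥ 8) = 2/7.
Σ B·P over the event = 2·(5/35) + 7·(5/35) = 9/7.
E[B | A ≥ 8] = (9/7) / (2/7) = 9/2.

9/2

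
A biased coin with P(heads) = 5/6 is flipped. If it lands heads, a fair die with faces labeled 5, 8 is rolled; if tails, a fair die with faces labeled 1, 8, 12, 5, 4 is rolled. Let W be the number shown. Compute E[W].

E[W | heads] = (5+8)/2 = 13/2.
E[W | tails] = (1+8+12+5+4)/5 = 6.
By the law of total expectation,
E[W] = (5/6)·(13/2) + (1/6)·(6) = 77/12.

77/12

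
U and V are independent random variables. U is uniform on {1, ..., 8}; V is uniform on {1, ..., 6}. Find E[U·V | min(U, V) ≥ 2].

P(min(U, V) ≥ 2) = 35/48.
Summing UV·P(x,y) over outcomes with min(U, V) ≥ 2 gives 175/12.
E[U·V | min(U, V) ≥ 2] = (175/12) / (35/48) = 20.

20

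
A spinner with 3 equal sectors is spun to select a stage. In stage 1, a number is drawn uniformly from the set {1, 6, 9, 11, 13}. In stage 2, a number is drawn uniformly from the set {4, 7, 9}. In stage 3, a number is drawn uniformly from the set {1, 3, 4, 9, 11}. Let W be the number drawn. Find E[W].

E[W | stage 1] = (1+6+9+11+13)/5 = 8.
E[W | stage 2] = (4+7+9)/3 = 20/3.
E[W | stage 3] = (1+3+4+9+11)/5 = 28/5.
E[W] = (1/3)·(8) + (1/3)·(20/3) + (1/3)·(28/5) = 304/45.

304/45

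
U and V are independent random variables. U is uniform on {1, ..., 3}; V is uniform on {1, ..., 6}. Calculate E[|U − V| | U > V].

4/3

P(U > V) = 1/6.
Summing |U−V|·P(x,y) over outcomes with U > V gives 2/9.
E[|U − V| | U > V] = (2/9) / (1/6) = 4/3.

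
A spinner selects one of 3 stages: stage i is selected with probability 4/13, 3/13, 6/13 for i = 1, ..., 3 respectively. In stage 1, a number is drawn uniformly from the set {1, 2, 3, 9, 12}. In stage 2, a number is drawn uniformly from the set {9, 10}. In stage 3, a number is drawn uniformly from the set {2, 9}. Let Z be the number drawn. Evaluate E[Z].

831/130

E[Z | stage 1] = (1+2+3+9+12)/5 = 27/5.
E[Z | stage 2] = (9+10)/2 = 19/2.
E[Z | stage 3] = (2+9)/2 = 11/2.
E[Z] = (4/13)·(27/5) + (3/13)·(19/2) + (6/13)·(11/2) = 831/130.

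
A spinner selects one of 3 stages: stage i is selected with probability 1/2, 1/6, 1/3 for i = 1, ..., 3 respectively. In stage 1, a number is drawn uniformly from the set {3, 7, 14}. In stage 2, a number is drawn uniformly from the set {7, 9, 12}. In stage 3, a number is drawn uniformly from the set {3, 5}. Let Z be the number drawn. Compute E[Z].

E[Z | stage 1] = (3+7+14)/3 = 8.
E[Z | stage 2] = (7+9+12)/3 = 28/3.
E[Z | stage 3] = (3+5)/2 = 4.
E[Z] = (1/2)·(8) + (1/6)·(28/3) + (1/3)·(4) = 62/9.

62/9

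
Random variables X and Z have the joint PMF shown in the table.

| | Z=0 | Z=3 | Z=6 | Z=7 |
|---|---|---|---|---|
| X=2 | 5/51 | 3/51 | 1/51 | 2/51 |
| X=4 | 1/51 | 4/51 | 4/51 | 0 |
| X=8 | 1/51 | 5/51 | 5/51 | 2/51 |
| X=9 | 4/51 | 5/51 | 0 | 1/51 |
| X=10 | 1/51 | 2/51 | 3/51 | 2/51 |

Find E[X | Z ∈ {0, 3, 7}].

122/19

P(Z ∈ {0, 3, 7}) = 38/51.
Summing X·P(X=x,Z=y) over the conditioning event gives 244/51.
E[X | Z ∈ {0, 3, 7}] = (244/51) / (38/51) = 122/19.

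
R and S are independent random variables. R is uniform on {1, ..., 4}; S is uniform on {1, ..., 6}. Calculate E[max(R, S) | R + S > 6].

Outcomes with R + S > 6: (1,6), (2,5), (2,6), (3,4), (3,5), (3,6), (4,3), (4,4), (4,5), (4,6), each with probability 1/24.
E[max(R, S) | R + S > 6] = (6 + 5 + 6 + 4 + 5 + 6 + 4 + 4 + 5 + 6) / 10 = 51/10.

51/10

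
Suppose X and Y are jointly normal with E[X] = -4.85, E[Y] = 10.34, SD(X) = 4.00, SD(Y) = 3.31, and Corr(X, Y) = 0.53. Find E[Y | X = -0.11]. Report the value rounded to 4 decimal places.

12.4188

E[Y | X=x] = μ_Y + ρ(σ_Y/σ_X)(x − μ_X) for jointly normal variables.
E[Y | X=-0.11] = 10.34 + (0.53)·(3.31/4.00)·(-0.11 − (-4.85)) = 10.34 + (0.43857)·(4.74) = 12.4188.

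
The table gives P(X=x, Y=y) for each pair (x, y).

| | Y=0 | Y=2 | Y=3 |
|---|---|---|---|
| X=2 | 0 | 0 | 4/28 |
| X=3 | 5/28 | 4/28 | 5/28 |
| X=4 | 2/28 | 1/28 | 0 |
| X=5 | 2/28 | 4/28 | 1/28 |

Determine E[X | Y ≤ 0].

P(Y ≤ 0) = 9/28.
Σ X·P over the event = 3·(5/28) + 4·(2/28) + 5·(2/28) = 33/28.
E[X | Y ≤ 0] = (33/28) / (9/28) = 11/3.

11/3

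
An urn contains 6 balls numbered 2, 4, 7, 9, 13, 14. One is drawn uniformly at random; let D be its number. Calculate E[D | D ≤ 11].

11/2

P(D ≤ 11) = 2/3.
Σ over the event: 2·1/6 + 4·1/6 + 7·1/6 + 9·1/6 = 11/3.
E[D | D ≤ 11] = (11/3) / (2/3) = 11/2.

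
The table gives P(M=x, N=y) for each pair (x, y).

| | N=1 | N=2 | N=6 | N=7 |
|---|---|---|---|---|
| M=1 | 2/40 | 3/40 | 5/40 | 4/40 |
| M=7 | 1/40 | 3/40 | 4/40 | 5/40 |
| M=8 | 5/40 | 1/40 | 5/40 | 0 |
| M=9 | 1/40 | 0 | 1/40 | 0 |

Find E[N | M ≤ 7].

P(M ≤ 7) = 27/40.
Summing N·P(M=x,N=y) over the conditioning event gives 33/10.
E[N | M ≤ 7] = (33/10) / (27/40) = 44/9.

44/9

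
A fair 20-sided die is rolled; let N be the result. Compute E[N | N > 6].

27/2

P(N > 6) = 7/10.
E[N | N > 6] = (189/20) / (7/10) = 27/2.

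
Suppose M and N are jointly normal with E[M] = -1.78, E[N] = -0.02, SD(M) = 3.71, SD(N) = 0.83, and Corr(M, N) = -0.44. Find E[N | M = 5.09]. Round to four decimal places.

For a bivariate normal, E[N | M=x] = μ_N + ρ·(σ_N/σ_M)·(x − μ_M).
E[N | M=5.09] = -0.02 + (-0.44)·(0.83/3.71)·(5.09 − (-1.78)) = -0.02 + (-0.098437)·(6.87) = -0.6963.

-0.6963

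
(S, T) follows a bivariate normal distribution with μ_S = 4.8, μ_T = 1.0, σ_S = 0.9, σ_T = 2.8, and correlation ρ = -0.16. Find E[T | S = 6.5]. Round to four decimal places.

0.1538

E[T | S=x] = μ_T + ρ(σ_T/σ_S)(x − μ_S) for jointly normal variables.
E[T | S=6.5] = 1.0 + (-0.16)·(2.8/0.9)·(6.5 − (4.8)) = 1.0 + (-0.49778)·(1.7) = 0.1538.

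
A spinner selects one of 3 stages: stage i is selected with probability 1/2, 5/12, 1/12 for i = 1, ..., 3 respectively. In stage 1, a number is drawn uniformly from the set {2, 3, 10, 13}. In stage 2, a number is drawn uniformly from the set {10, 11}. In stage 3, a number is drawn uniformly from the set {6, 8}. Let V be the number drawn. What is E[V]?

203/24

E[V | stage 1] = (2+3+10+13)/4 = 7.
E[V | stage 2] = (10+11)/2 = 21/2.
E[V | stage 3] = (6+8)/2 = 7.
E[V] = (1/2)·(7) + (5/12)·(21/2) + (1/12)·(7) = 203/24.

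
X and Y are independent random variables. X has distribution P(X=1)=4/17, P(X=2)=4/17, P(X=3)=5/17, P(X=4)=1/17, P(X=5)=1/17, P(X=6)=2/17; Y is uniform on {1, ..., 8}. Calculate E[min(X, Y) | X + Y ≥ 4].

307/124

P(X + Y ≥ 4) = 31/34.
Summing min(X,Y)·P(x,y) over outcomes with X + Y ≥ 4 gives 307/136.
E[min(X, Y) | X + Y ≥ 4] = (307/136) / (31/34) = 307/124.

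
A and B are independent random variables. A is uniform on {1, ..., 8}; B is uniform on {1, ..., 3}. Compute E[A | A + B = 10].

15/2

Outcomes with A + B = 10: (7,3), (8,2), each with probability 1/24.
E[A | A + B = 10] = (7 + 8) / 2 = 15/2.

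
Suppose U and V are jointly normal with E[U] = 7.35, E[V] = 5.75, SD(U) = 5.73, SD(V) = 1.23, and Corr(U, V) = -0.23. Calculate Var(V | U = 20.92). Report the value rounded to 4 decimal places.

1.4329

The conditional variance in a bivariate normal is σ_V²(1 − ρ²), independent of x.
Var(V | U=20.92) = (1.23)²·(1 − (-0.23)²) = 1.5129·0.9471 = 1.4329.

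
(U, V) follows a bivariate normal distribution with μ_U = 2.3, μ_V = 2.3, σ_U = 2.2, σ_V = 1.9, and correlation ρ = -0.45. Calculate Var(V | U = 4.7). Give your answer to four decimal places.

2.8790

The conditional variance in a bivariate normal is σ_V²(1 − ρ²), independent of x.
Var(V | U=4.7) = (1.9)²·(1 − (-0.45)²) = 3.61·0.7975 = 2.8790.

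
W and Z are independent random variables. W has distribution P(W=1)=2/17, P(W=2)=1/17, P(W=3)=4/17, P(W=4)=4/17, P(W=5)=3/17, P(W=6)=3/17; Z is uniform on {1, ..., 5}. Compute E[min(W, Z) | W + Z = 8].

43/14

P(W + Z = 8) = 14/85.
Summing min(W,Z)·P(x,y) over outcomes with W + Z = 8 gives 43/85.
E[min(W, Z) | W + Z = 8] = (43/85) / (14/85) = 43/14.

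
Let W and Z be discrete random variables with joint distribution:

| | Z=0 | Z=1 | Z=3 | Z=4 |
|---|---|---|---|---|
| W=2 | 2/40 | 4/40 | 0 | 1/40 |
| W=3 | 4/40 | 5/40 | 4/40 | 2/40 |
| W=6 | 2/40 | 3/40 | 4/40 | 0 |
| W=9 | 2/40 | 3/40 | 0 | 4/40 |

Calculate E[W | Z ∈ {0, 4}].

P(Z ∈ {0, 4}) = 17/40.
Σ W·P over the event = 2·(2/40) + 2·(1/40) + 3·(4/40) + 3·(2/40) + 6·(2/40) + 9·(2/40) + 9·(4/40) = 9/4.
E[W | Z ∈ {0, 4}] = (9/4) / (17/40) = 90/17.

90/17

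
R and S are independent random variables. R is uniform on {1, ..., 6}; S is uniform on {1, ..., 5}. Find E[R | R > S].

14/3

P(R > S) = 1/2.
Summing R·P(x,y) over outcomes with R > S gives 7/3.
E[R | R > S] = (7/3) / (1/2) = 14/3.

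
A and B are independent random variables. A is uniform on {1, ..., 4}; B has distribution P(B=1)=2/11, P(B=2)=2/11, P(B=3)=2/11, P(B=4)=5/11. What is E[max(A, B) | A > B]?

P(A > B) = 3/11.
Summing max(A,B)·P(x,y) over outcomes with A > B gives 10/11.
E[max(A, B) | A > B] = (10/11) / (3/11) = 10/3.

10/3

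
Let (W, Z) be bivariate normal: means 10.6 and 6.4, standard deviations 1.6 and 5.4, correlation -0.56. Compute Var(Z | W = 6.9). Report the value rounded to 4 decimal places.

20.0154

The conditional variance in a bivariate normal is σ_Z²(1 − ρ²), independent of x.
Var(Z | W=6.9) = (5.4)²·(1 − (-0.56)²) = 29.16·0.6864 = 20.0154.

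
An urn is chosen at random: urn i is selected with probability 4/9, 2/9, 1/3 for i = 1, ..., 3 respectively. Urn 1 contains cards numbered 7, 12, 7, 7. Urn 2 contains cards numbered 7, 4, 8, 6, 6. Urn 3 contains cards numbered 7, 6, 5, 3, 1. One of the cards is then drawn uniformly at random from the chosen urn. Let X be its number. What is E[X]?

E[X | urn 1] = (7+12+7+7)/4 = 33/4.
E[X | urn 2] = (7+4+8+6+6)/5 = 31/5.
E[X | urn 3] = (7+6+5+3+1)/5 = 22/5.
By the law of total expectation,
E[X] = (4/9)·(33/4) + (2/9)·(31/5) + (1/3)·(22/5) = 293/45.

293/45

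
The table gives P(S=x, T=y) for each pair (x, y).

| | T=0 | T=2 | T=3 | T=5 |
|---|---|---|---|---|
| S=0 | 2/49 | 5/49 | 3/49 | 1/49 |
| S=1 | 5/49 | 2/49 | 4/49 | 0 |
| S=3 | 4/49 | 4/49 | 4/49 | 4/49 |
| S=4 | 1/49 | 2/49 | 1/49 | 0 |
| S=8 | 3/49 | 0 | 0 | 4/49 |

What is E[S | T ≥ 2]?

43/17

P(T ≥ 2) = 34/49.
Summing S·P(S=x,T=y) over the conditioning event gives 86/49.
E[S | T ≥ 2] = (86/49) / (34/49) = 43/17.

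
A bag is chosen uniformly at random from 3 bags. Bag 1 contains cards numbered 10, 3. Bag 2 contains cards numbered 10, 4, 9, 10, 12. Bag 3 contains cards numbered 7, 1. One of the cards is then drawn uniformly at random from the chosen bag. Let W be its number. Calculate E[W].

13/2

E[W | bag 1] = (10+3)/2 = 13/2.
E[W | bag 2] = (10+4+9+10+12)/5 = 9.
E[W | bag 3] = (7+1)/2 = 4.
By the law of total expectation,
E[W] = (1/3)·(13/2) + (1/3)·(9) + (1/3)·(4) = 13/2.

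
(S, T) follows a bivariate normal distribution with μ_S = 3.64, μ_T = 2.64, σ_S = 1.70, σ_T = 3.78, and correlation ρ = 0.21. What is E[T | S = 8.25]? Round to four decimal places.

For a bivariate normal, E[T | S=x] = μ_T + ρ·(σ_T/σ_S)·(x − μ_S).
E[T | S=8.25] = 2.64 + (0.21)·(3.78/1.70)·(8.25 − (3.64)) = 2.64 + (0.46694)·(4.61) = 4.7926.

4.7926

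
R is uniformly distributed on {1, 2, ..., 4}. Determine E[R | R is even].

3

Given R is even, R is equally likely to be any of {2, 4}.
E[R | R is even] = (2 + 4) / 2 = 3.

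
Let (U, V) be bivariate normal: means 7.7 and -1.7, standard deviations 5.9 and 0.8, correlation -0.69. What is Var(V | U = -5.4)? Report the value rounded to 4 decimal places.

0.3353

For a bivariate normal, Var(V | U=x) = σ_V²(1 − ρ²).
Var(V | U=-5.4) = (0.8)²·(1 − (-0.69)²) = 0.64·0.5239 = 0.3353.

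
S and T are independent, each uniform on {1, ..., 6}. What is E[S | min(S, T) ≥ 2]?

P(min(S, T) ≥ 2) = 25/36.
Summing S·P(x,y) over outcomes with min(S, T) ≥ 2 gives 25/9.
E[S | min(S, T) ≥ 2] = (25/9) / (25/36) = 4.

4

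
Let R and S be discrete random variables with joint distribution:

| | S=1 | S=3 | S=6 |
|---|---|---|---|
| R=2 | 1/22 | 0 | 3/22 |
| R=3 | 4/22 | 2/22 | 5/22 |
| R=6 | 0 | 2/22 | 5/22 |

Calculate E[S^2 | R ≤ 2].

109/4

P(R ≤ 2) = 2/11.
Σ S^2·P over the event = 1·(1/22) + 36·(3/22) = 109/22.
E[S^2 | R ≤ 2] = (109/22) / (2/11) = 109/4.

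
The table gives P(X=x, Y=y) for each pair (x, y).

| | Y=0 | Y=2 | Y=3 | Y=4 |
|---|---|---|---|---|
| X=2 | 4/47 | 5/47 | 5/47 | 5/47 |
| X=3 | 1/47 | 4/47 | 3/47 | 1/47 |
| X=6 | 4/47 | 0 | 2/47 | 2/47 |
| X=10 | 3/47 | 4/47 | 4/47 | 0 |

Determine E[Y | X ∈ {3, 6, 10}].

P(X ∈ {3, 6, 10}) = 28/47.
Summing Y·P(X=x,Y=y) over the conditioning event gives 55/47.
E[Y | X ∈ {3, 6, 10}] = (55/47) / (28/47) = 55/28.

55/28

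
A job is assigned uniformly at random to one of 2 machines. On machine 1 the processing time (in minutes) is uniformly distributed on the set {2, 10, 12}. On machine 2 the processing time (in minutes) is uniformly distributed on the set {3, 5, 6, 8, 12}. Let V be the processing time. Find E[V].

E[V | machine 1] = (2+10+12)/3 = 8.
E[V | machine 2] = (3+5+6+8+12)/5 = 34/5.
By the law of total expectation,
E[V] = (1/2)·(8) + (1/2)·(34/5) = 37/5.

37/5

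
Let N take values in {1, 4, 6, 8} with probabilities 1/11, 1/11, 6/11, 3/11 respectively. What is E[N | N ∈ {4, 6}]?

40/7

P(N ∈ {4, 6}) = 7/11.
Σ over the event: 4·1/11 + 6·6/11 = 40/11.
E[N | N ∈ {4, 6}] = (40/11) / (7/11) = 40/7.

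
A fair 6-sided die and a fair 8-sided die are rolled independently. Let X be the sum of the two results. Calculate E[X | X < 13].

344/45

P(X < 13) = 15/16.
E[X | X < 13] = (43/6) / (15/16) = 344/45.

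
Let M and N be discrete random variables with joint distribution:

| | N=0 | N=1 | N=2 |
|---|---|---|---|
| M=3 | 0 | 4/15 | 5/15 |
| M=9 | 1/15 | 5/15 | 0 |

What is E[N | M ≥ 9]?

P(M ≥ 9) = 2/5.
Σ N·P over the event = 0·(1/15) + 1·(5/15) = 1/3.
E[N | M ≥ 9] = (1/3) / (2/5) = 5/6.

5/6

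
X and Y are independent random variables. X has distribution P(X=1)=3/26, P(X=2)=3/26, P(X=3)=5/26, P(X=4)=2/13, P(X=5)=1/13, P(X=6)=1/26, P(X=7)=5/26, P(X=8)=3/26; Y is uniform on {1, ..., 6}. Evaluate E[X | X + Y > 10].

223/31

P(X + Y > 10) = 31/156.
Summing X·P(x,y) over outcomes with X + Y > 10 gives 223/156.
E[X | X + Y > 10] = (223/156) / (31/156) = 223/31.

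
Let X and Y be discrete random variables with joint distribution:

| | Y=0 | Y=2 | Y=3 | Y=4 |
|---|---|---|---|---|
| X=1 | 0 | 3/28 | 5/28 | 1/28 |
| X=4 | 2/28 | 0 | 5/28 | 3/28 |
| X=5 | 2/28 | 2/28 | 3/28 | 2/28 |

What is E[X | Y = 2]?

P(Y = 2) = 5/28.
Σ X·P over the event = 1·(3/28) + 5·(2/28) = 13/28.
E[X | Y = 2] = (13/28) / (5/28) = 13/5.

13/5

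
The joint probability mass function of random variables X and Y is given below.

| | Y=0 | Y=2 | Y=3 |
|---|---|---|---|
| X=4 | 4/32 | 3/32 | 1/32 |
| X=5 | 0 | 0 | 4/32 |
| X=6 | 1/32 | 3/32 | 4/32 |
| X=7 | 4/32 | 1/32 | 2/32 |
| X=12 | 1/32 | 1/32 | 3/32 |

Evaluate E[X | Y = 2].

P(Y = 2) = 1/4.
Σ X·P over the event = 4·(3/32) + 6·(3/32) + 7·(1/32) + 12·(1/32) = 49/32.
E[X | Y = 2] = (49/32) / (1/4) = 49/8.

49/8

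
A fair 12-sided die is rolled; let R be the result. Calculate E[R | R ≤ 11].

6

Given R ≤ 11, R is equally likely to be any of {1, 2, 3, 4, 5, 6, 7, 8, 9, 10, 11}.
E[R | R ≤ 11] = (1 + 2 + 3 + 4 + 5 + 6 + 7 + 8 + 9 + 10 + 11) / 11 = 6.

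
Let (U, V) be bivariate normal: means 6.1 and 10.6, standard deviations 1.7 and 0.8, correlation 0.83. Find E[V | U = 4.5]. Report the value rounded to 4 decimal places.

For a bivariate normal, E[V | U=x] = μ_V + ρ·(σ_V/σ_U)·(x − μ_U).
E[V | U=4.5] = 10.6 + (0.83)·(0.8/1.7)·(4.5 − (6.1)) = 10.6 + (0.39059)·(-1.6) = 9.9751.

9.9751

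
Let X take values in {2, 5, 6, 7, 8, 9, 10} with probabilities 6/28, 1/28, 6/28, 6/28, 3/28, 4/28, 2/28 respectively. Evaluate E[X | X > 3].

P(X > 3) = 11/14.
Σ over the event: 5·1/28 + 6·3/14 + 7·3/14 + 8·3/28 + 9·1/7 + 10·1/14 = 163/28.
E[X | X > 3] = (163/28) / (11/14) = 163/22.

163/22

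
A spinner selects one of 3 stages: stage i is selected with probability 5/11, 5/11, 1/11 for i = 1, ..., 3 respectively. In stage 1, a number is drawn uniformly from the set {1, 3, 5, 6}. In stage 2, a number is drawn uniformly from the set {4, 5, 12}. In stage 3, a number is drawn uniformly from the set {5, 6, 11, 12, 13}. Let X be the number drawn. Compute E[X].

E[X | stage 1] = (1+3+5+6)/4 = 15/4.
E[X | stage 2] = (4+5+12)/3 = 7.
E[X | stage 3] = (5+6+11+12+13)/5 = 47/5.
By the law of total expectation,
E[X] = (5/11)·(15/4) + (5/11)·(7) + (1/11)·(47/5) = 1263/220.

1263/220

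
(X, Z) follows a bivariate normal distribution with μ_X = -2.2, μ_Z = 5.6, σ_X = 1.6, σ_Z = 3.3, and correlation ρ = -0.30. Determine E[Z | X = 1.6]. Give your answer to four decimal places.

3.2488

The regression of Z on X has slope ρ·σ_Z/σ_X and passes through (μ_X, μ_Z).
E[Z | X=1.6] = 5.6 + (-0.30)·(3.3/1.6)·(1.6 − (-2.2)) = 5.6 + (-0.61875)·(3.8) = 3.2488.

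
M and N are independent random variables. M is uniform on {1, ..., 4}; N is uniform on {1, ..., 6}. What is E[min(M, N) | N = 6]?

Outcomes with N = 6: (1,6), (2,6), (3,6), (4,6), each with probability 1/24.
E[min(M, N) | N = 6] = (1 + 2 + 3 + 4) / 4 = 5/2.

5/2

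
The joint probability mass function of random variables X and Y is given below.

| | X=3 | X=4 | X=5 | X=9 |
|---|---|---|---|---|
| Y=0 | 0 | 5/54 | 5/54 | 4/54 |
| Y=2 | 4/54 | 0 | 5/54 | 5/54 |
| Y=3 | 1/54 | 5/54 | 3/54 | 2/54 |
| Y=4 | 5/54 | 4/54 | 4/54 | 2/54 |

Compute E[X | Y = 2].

P(Y = 2) = 7/27.
Σ X·P over the event = 3·(4/54) + 5·(5/54) + 9·(5/54) = 41/27.
E[X | Y = 2] = (41/27) / (7/27) = 41/7.

41/7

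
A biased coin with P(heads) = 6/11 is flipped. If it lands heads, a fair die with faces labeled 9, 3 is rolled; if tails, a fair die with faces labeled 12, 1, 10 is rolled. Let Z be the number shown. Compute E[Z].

223/33

E[Z | heads] = (9+3)/2 = 6.
E[Z | tails] = (12+1+10)/3 = 23/3.
By the law of total expectation,
E[Z] = (6/11)·(6) + (5/11)·(23/3) = 223/33.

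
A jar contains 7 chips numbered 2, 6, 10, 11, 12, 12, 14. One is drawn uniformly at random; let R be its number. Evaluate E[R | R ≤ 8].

4

P(R ≤ 8) = 2/7.
Σ over the event: 2·1/7 + 6·1/7 = 8/7.
E[R | R ≤ 8] = (8/7) / (2/7) = 4.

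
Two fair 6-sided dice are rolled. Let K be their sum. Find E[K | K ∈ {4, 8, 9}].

22/3

P(K ∈ {4, 8, 9}) = 1/3.
Σ over the event: 4·1/12 + 8·5/36 + 9·1/9 = 22/9.
E[K | K ∈ {4, 8, 9}] = (22/9) / (1/3) = 22/3.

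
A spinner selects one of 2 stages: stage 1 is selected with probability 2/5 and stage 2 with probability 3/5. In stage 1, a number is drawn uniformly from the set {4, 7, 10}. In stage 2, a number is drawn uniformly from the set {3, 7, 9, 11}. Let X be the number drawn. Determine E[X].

E[X | stage 1] = (4+7+10)/3 = 7.
E[X | stage 2] = (3+7+9+11)/4 = 15/2.
By the law of total expectation,
E[X] = (2/5)·(7) + (3/5)·(15/2) = 73/10.

73/10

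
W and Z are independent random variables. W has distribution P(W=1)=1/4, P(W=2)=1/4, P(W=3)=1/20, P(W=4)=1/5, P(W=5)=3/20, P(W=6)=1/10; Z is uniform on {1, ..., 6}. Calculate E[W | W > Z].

P(W > Z) = 41/120.
Summing W·P(x,y) over outcomes with W > Z gives 23/15.
E[W | W > Z] = (23/15) / (41/120) = 184/41.

184/41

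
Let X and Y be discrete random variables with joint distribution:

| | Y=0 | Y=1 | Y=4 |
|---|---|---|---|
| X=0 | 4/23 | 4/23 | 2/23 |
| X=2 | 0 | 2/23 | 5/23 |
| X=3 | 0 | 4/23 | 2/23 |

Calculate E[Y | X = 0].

6/5

P(X = 0) = 10/23.
Summing Y·P(X=x,Y=y) over the conditioning event gives 12/23.
E[Y | X = 0] = (12/23) / (10/23) = 6/5.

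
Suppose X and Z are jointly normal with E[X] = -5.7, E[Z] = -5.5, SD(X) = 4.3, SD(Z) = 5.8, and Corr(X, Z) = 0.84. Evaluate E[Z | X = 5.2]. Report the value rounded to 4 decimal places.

6.8500

For a bivariate normal, E[Z | X=x] = μ_Z + ρ·(σ_Z/σ_X)·(x − μ_X).
E[Z | X=5.2] = -5.5 + (0.84)·(5.8/4.3)·(5.2 − (-5.7)) = -5.5 + (1.133023)·(10.9) = 6.8500.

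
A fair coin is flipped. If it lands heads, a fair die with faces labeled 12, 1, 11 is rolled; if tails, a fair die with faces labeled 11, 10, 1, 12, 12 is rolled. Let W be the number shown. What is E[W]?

43/5

E[W | heads] = (12+1+11)/3 = 8.
E[W | tails] = (11+10+1+12+12)/5 = 46/5.
By the law of total expectation,
E[W] = (1/2)·(8) + (1/2)·(46/5) = 43/5.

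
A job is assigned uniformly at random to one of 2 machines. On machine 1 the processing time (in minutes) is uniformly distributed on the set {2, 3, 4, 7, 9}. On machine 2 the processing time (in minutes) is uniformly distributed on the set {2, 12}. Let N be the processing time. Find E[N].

E[N | machine 1] = (2+3+4+7+9)/5 = 5.
E[N | machine 2] = (2+12)/2 = 7.
By the law of total expectation,
E[N] = (1/2)·(5) + (1/2)·(7) = 6.

6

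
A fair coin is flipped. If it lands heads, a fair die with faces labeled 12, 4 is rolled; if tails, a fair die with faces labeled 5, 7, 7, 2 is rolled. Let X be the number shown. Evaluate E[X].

53/8

E[X | heads] = (12+4)/2 = 8.
E[X | tails] = (5+7+7+2)/4 = 21/4.
By the law of total expectation,
E[X] = (1/2)·(8) + (1/2)·(21/4) = 53/8.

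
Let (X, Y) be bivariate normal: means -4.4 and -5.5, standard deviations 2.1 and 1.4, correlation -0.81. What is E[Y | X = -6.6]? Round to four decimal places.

For a bivariate normal, E[Y | X=x] = μ_Y + ρ·(σ_Y/σ_X)·(x − μ_X).
E[Y | X=-6.6] = -5.5 + (-0.81)·(1.4/2.1)·(-6.6 − (-4.4)) = -5.5 + (-0.54)·(-2.2) = -4.3120.

-4.3120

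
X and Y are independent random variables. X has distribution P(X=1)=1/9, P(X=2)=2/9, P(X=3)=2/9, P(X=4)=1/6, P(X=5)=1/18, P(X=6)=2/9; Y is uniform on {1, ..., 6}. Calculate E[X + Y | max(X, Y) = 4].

P(max(X, Y) = 4) = 11/54.
Summing (X+Y)·P(x,y) over outcomes with max(X, Y) = 4 gives 35/27.
E[X + Y | max(X, Y) = 4] = (35/27) / (11/54) = 70/11.

70/11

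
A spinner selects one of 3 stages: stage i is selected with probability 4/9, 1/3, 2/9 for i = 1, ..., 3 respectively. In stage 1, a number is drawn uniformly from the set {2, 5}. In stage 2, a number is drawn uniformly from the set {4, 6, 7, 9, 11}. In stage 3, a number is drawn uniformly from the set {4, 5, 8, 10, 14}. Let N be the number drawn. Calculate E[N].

263/45

E[N | stage 1] = (2+5)/2 = 7/2.
E[N | stage 2] = (4+6+7+9+11)/5 = 37/5.
E[N | stage 3] = (4+5+8+10+14)/5 = 41/5.
By the law of total expectation,
E[N] = (4/9)·(7/2) + (1/3)·(37/5) + (2/9)·(41/5) = 263/45.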